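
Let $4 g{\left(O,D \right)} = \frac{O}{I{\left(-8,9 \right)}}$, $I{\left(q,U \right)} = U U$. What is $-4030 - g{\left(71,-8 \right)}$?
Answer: $- \frac{1305791}{324} \approx -4030.2$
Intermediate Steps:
$I{\left(q,U \right)} = U^{2}$
$g{\left(O,D \right)} = \frac{O}{324}$ ($g{\left(O,D \right)} = \frac{O \frac{1}{9^{2}}}{4} = \frac{O \frac{1}{81}}{4} = \frac{\frac{1}{81} O}{4} = \frac{O}{324}$)
$-4030 - g{\left(71,-8 \right)} = -4030 - \frac{1}{324} \cdot 71 = -4030 - \frac{71}{324} = - \frac{1305791}{324}$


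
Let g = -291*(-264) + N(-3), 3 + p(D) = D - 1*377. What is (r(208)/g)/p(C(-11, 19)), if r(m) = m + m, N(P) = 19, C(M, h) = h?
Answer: -32/2133871 ≈ -1.4996e-5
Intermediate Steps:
p(D) = -380 + D (p(D) = -3 + (D - 1*377) = -3 + (D - 377) = -3 + (-377 + D) = -380 + D)
r(m) = 2*m
g = 76843 (g = -291*(-264) + 19 = 76824 + 19 = 76843)
(r(208)/g)/p(C(-11, 19)) = ((2*208)/76843)/(-380 + 19) = (416*(1/76843))/(-361) = (32/5911)*(-1/361) = -32/2133871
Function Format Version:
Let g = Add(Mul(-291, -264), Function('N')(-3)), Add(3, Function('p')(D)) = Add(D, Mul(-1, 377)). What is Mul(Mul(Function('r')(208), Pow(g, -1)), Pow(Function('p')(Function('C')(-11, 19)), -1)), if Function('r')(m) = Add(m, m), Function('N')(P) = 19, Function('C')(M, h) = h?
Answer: Rational(-32, 2133871) ≈ -1.4996e-5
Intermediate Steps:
Function('p')(D) = Add(-380, D) (Function('p')(D) = Add(-3, Add(D, Mul(-1, 377))) = Add(-3, Add(D, -377)) = Add(-3, Add(-377, D)) = Add(-380, D))
Function('r')(m) = Mul(2, m)
g = 76843 (g = Add(Mul(-291, -264), 19) = Add(76824, 19) = 76843)
Mul(Mul(Function('r')(208), Pow(g, -1)), Pow(Function('p')(Function('C')(-11, 19)), -1)) = Mul(Mul(Mul(2, 208), Pow(76843, -1)), Pow(Add(-380, 19), -1)) = Mul(Mul(416, Rational(1, 76843)), Pow(-361, -1)) = Mul(Rational(32, 5911), Rational(-1, 361)) = Rational(-32, 2133871)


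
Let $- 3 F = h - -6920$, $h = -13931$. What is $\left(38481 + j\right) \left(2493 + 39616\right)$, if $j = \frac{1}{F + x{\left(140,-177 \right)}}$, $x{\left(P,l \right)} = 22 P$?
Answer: $\frac{8777687498002}{5417} \approx 1.6204 \cdot 10^{9}$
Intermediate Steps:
$F = 2337$ ($F = - \frac{-13931 - -6920}{3} = - \frac{-13931 + 6920}{3} = \left(- \frac{1}{3}\right) \left(-7011\right) = 2337$)
$j = \frac{1}{5417}$ ($j = \frac{1}{2337 + 22 \cdot 140} = \frac{1}{2337 + 3080} = \frac{1}{5417} \approx 0.0001846$)
$\left(38481 + j\right) \left(2493 + 39616\right) = \left(38481 + \frac{1}{5417}\right) \left(2493 + 39616\right) = \frac{208451578}{5417} \cdot 42109 = \frac{8777687498002}{5417}$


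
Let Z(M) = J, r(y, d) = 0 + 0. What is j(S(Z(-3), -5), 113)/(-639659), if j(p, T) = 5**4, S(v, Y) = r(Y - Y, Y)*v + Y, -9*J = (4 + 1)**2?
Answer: -625/639659 ≈ -0.00097708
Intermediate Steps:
r(y, d) = 0
J = -25/9 (J = -(4 + 1)**2/9 = -1/9*5**2 = -1/9*25 = -25/9 ≈ -2.7778)
Z(M) = -25/9
S(v, Y) = Y (S(v, Y) = 0*v + Y = 0 + Y = Y)
j(p, T) = 625
j(S(Z(-3), -5), 113)/(-639659) = 625/(-639659) = 625*(-1/639659) = -625/639659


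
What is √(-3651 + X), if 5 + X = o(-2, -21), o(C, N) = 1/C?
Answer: I*√14626/2 ≈ 60.469*I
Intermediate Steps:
X = -11/2 (X = -5 + 1/(-2) = -5 - ½ = -11/2 ≈ -5.5000)
√(-3651 + X) = √(-3651 - 11/2) = √(-7313/2) = I*√14626/2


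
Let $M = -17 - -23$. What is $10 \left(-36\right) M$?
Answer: $-2160$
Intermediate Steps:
$M = 6$ ($M = -17 + 23 = 6$)
$10 \left(-36\right) M = 10 \left(-36\right) 6 = \left(-360\right) 6 = -2160$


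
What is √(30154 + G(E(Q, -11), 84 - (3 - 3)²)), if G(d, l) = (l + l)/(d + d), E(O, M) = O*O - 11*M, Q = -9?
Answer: 2*√76901299/101 ≈ 173.65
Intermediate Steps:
E(O, M) = O² - 11*M
G(d, l) = l/d (G(d, l) = (2*l)/((2*d)) = (2*l)*(1/(2*d)) = l/d)
√(30154 + G(E(Q, -11), 84 - (3 - 3)²)) = √(30154 + (84 - (3 - 3)²)/((-9)² - 11*(-11))) = √(30154 + (84 - 1*0²)/(81 + 121)) = √(30154 + (84 - 1*0)/202) = √(30154 + (84 + 0)*(1/202)) = √(30154 + 84*(1/202)) = √(30154 + 42/101) = √(3045596/101) = 2*√76901299/101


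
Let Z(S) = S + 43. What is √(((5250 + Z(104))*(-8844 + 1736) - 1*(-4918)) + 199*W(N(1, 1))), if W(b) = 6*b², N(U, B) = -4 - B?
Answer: 46*I*√18113 ≈ 6190.9*I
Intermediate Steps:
Z(S) = 43 + S
√(((5250 + Z(104))*(-8844 + 1736) - 1*(-4918)) + 199*W(N(1, 1))) = √(((5250 + (43 + 104))*(-8844 + 1736) - 1*(-4918)) + 199*(6*(-4 - 1*1)²)) = √(((5250 + 147)*(-7108) + 4918) + 199*(6*(-4 - 1)²)) = √((5397*(-7108) + 4918) + 199*(6*(-5)²)) = √((-38361876 + 4918) + 199*(6*25)) = √(-38356958 + 199*150) = √(-38356958 + 29850) = √(-38327108) = 46*I*√18113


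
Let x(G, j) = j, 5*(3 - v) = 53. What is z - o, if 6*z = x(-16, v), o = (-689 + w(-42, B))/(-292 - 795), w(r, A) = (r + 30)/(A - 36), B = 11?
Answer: -154904/81525 ≈ -1.9001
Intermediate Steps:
w(r, A) = (30 + r)/(-36 + A)
v = -38/5 (v = 3 - ⅕*53 = 3 - 53/5 = -38/5 ≈ -7.6000)
o = 17213/27175 (o = (-689 + (30 - 42)/(-36 + 11))/(-292 - 795) = (-689 - 12/(-25))/(-1087) = (-689 - 1/25*(-12))*(-1/1087) = (-689 + 12/25)*(-1/1087) = -17213/25*(-1/1087) = 17213/27175 ≈ 0.63341)
z = -19/15 (z = (⅙)*(-38/5) = -19/15 ≈ -1.2667)
z - o = -19/15 - 1*17213/27175 = -19/15 - 17213/27175 = -154904/81525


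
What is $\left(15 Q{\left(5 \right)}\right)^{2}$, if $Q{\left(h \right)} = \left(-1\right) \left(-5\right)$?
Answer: $5625$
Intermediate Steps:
$Q{\left(h \right)} = 5$
$\left(15 Q{\left(5 \right)}\right)^{2} = \left(15 \cdot 5\right)^{2} = 75^{2} = 5625$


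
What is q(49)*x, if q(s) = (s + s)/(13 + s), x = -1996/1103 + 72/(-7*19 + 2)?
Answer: -16703708/4479283 ≈ -3.7291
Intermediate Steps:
x = -340892/144493 (x = -1996*1/1103 + 72/(-133 + 2) = -1996/1103 + 72/(-131) = -1996/1103 + 72*(-1/131) = -1996/1103 - 72/131 = -340892/144493 ≈ -2.3592)
q(s) = 2*s/(13 + s) (q(s) = (2*s)/(13 + s) = 2*s/(13 + s))
q(49)*x = (2*49/(13 + 49))*(-340892/144493) = (2*49/62)*(-340892/144493) = (2*49*(1/62))*(-340892/144493) = (49/31)*(-340892/144493) = -16703708/4479283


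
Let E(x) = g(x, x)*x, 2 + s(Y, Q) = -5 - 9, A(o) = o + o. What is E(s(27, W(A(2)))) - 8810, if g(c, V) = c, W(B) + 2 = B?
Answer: -8554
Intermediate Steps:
A(o) = 2*o
W(B) = -2 + B
s(Y, Q) = -16 (s(Y, Q) = -2 + (-5 - 9) = -2 - 14 = -16)
E(x) = x**2 (E(x) = x*x = x**2)
E(s(27, W(A(2)))) - 8810 = (-16)**2 - 8810 = 256 - 8810 = -8554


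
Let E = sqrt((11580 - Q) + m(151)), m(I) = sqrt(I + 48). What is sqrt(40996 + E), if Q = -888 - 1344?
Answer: sqrt(40996 + sqrt(13812 + sqrt(199))) ≈ 202.76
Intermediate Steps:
Q = -2232
m(I) = sqrt(48 + I)
E = sqrt(13812 + sqrt(199)) (E = sqrt((11580 - 1*(-2232)) + sqrt(48 + 151)) = sqrt((11580 + 2232) + sqrt(199)) = sqrt(13812 + sqrt(199)) ≈ 117.58)
sqrt(40996 + E) = sqrt(40996 + sqrt(13812 + sqrt(199)))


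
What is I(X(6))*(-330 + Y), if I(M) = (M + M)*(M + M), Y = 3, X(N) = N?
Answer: -47088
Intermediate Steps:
I(M) = 4*M**2 (I(M) = (2*M)*(2*M) = 4*M**2)
I(X(6))*(-330 + Y) = (4*6**2)*(-330 + 3) = (4*36)*(-327) = 144*(-327) = -47088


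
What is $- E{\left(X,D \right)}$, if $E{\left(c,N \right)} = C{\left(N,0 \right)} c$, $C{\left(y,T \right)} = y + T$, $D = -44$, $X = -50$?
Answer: $-2200$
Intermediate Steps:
$C{\left(y,T \right)} = T + y$
$E{\left(c,N \right)} = N c$ ($E{\left(c,N \right)} = \left(0 + N\right) c = N c$)
$- E{\left(X,D \right)} = - \left(-44\right) \left(-50\right) = \left(-1\right) 2200 = -2200$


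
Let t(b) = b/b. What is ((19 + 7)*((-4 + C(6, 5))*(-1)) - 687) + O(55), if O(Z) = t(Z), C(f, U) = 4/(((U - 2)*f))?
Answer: -5290/9 ≈ -587.78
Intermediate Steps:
C(f, U) = 4/(f*(-2 + U)) (C(f, U) = 4/(((-2 + U)*f)) = 4/((f*(-2 + U))) = 4*(1/(f*(-2 + U))) = 4/(f*(-2 + U)))
t(b) = 1
O(Z) = 1
((19 + 7)*((-4 + C(6, 5))*(-1)) - 687) + O(55) = ((19 + 7)*((-4 + 4/(6*(-2 + 5)))*(-1)) - 687) + 1 = (26*((-4 + 4*(1/6)/3)*(-1)) - 687) + 1 = (26*((-4 + 4*(1/6)*(1/3))*(-1)) - 687) + 1 = (26*((-4 + 2/9)*(-1)) - 687) + 1 = (26*(-34/9*(-1)) - 687) + 1 = (26*(34/9) - 687) + 1 = (884/9 - 687) + 1 = -5299/9 + 1 = -5290/9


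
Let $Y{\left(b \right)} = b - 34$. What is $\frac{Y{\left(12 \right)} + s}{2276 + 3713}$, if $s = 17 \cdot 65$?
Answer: $\frac{1083}{5989} \approx 0.18083$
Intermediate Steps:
$Y{\left(b \right)} = -34 + b$
$s = 1105$
$\frac{Y{\left(12 \right)} + s}{2276 + 3713} = \frac{\left(-34 + 12\right) + 1105}{2276 + 3713} = \frac{-22 + 1105}{5989} = 1083 \cdot \frac{1}{5989} = \frac{1083}{5989}$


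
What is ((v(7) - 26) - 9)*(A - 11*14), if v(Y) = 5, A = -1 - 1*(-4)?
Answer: 4530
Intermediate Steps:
A = 3 (A = -1 + 4 = 3)
((v(7) - 26) - 9)*(A - 11*14) = ((5 - 26) - 9)*(3 - 11*14) = (-21 - 9)*(3 - 154) = -30*(-151) = 4530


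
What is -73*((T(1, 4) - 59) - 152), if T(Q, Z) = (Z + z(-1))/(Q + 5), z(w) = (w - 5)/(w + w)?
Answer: 91907/6 ≈ 15318.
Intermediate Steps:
z(w) = (-5 + w)/(2*w) (z(w) = (-5 + w)/((2*w)) = (-5 + w)*(1/(2*w)) = (-5 + w)/(2*w))
T(Q, Z) = (3 + Z)/(5 + Q) (T(Q, Z) = (Z + (½)*(-5 - 1)/(-1))/(Q + 5) = (Z + (½)*(-1)*(-6))/(5 + Q) = (Z + 3)/(5 + Q) = (3 + Z)/(5 + Q))
-73*((T(1, 4) - 59) - 152) = -73*(((3 + 4)/(5 + 1) - 59) - 152) = -73*((7/6 - 59) - 152) = -73*(-347/6 - 152) = -73*(-1259/6) = 91907/6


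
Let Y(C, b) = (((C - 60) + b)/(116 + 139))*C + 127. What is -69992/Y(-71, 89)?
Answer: -5949320/11789 ≈ -504.65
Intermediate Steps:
Y(C, b) = 127 + C*(-4/17 + C/255 + b/255) (Y(C, b) = (((-60 + C) + b)/255)*C + 127 = ((-60 + C + b)*(1/255))*C + 127 = (-4/17 + C/255 + b/255)*C + 127 = C*(-4/17 + C/255 + b/255) + 127 = 127 + C*(-4/17 + C/255 + b/255))
-69992/Y(-71, 89) = -69992/(127 - 4/17*(-71) + (1/255)*(-71)² + (1/255)*(-71)*89) = -69992/(127 + 284/17 + (1/255)*5041 - 6319/255) = -69992/(127 + 284/17 + 5041/255 - 6319/255) = -69992/11789/85 = -69992*85/11789 = -5949320/11789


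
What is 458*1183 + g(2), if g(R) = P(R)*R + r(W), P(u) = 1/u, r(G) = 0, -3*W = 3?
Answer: 541815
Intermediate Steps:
W = -1 (W = -1/3*3 = -1)
g(R) = 1 (g(R) = R/R + 0 = 1 + 0 = 1)
458*1183 + g(2) = 458*1183 + 1 = 541814 + 1 = 541815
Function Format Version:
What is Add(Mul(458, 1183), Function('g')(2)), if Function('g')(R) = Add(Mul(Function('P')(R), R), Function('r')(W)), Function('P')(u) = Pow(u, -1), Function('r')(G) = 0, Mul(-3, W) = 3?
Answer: 541815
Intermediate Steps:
W = -1 (W = Mul(Rational(-1, 3), 3) = -1)
Function('g')(R) = 1 (Function('g')(R) = Add(Mul(Pow(R, -1), R), 0) = Add(1, 0) = 1)
Add(Mul(458, 1183), Function('g')(2)) = Add(Mul(458, 1183), 1) = Add(541814, 1) = 541815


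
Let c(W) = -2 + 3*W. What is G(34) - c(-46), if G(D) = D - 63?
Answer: 111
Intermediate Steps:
G(D) = -63 + D
G(34) - c(-46) = (-63 + 34) - (-2 + 3*(-46)) = -29 - (-2 - 138) = -29 - 1*(-140) = -29 + 140 = 111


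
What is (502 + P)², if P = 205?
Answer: 499849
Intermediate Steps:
(502 + P)² = (502 + 205)² = 707² = 499849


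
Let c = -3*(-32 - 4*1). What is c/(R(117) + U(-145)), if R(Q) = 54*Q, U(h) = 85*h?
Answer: -108/6007 ≈ -0.017979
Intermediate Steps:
c = 108 (c = -3*(-32 - 4) = -3*(-36) = 108)
c/(R(117) + U(-145)) = 108/(54*117 + 85*(-145)) = 108/(6318 - 12325) = 108/(-6007) = 108*(-1/6007) = -108/6007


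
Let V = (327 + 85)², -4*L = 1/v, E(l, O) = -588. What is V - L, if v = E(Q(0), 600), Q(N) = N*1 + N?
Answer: 399237887/2352 ≈ 1.6974e+5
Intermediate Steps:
Q(N) = 2*N (Q(N) = N + N = 2*N)
v = -588
L = 1/2352 (L = -¼/(-588) = -¼*(-1/588) = 1/2352 ≈ 0.00042517)
V = 169744 (V = 412² = 169744)
V - L = 169744 - 1*1/2352 = 169744 - 1/2352 = 399237887/2352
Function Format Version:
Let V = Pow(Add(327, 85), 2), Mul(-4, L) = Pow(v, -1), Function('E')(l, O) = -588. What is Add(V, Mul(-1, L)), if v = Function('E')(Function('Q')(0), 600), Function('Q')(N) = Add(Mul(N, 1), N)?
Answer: Rational(399237887, 2352) ≈ 1.6974e+5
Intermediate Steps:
Function('Q')(N) = Mul(2, N) (Function('Q')(N) = Add(N, N) = Mul(2, N))
v = -588
L = Rational(1, 2352) (L = Mul(Rational(-1, 4), Pow(-588, -1)) = Mul(Rational(-1, 4), Rational(-1, 588)) = Rational(1, 2352) ≈ 0.00042517)
V = 169744 (V = Pow(412, 2) = 169744)
Add(V, Mul(-1, L)) = Add(169744, Mul(-1, Rational(1, 2352))) = Add(169744, Rational(-1, 2352)) = Rational(399237887, 2352)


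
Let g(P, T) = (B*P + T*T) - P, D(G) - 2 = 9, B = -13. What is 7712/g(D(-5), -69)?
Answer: 7712/4607 ≈ 1.6740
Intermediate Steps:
D(G) = 11 (D(G) = 2 + 9 = 11)
g(P, T) = T**2 - 14*P (g(P, T) = (-13*P + T*T) - P = (-13*P + T**2) - P = (T**2 - 13*P) - P = T**2 - 14*P)
7712/g(D(-5), -69) = 7712/((-69)**2 - 14*11) = 7712/(4761 - 154) = 7712/4607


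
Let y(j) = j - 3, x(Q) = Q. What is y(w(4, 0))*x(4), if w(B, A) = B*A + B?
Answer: 4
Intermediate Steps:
w(B, A) = B + A*B (w(B, A) = A*B + B = B + A*B)
y(j) = -3 + j
y(w(4, 0))*x(4) = (-3 + 4*(1 + 0))*4 = (-3 + 4*1)*4 = (-3 + 4)*4 = 1*4 = 4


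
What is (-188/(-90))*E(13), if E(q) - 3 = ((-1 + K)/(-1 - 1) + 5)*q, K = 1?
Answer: 6392/45 ≈ 142.04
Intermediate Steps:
E(q) = 3 + 5*q (E(q) = 3 + ((-1 + 1)/(-1 - 1) + 5)*q = 3 + (0/(-2) + 5)*q = 3 + (0*(-½) + 5)*q = 3 + (0 + 5)*q = 3 + 5*q)
(-188/(-90))*E(13) = (-188/(-90))*(3 + 5*13) = (-188*(-1/90))*(3 + 65) = (94/45)*68 = 6392/45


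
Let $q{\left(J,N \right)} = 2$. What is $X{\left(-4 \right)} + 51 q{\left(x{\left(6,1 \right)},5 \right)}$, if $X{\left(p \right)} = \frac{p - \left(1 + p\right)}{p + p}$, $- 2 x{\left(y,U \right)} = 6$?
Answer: $\frac{817}{8} \approx 102.13$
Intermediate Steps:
$x{\left(y,U \right)} = -3$ ($x{\left(y,U \right)} = \left(- \frac{1}{2}\right) 6 = -3$)
$X{\left(p \right)} = - \frac{1}{2 p}$
$X{\left(-4 \right)} + 51 q{\left(x{\left(6,1 \right)},5 \right)} = - \frac{1}{2 \left(-4\right)} + 51 \cdot 2 = \left(- \frac{1}{2}\right) \left(- \frac{1}{4}\right) + 102 = \frac{1}{8} + 102 = \frac{817}{8}$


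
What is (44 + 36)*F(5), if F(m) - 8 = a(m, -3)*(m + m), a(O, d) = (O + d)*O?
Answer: 8640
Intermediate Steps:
a(O, d) = O*(O + d)
F(m) = 8 + 2*m**2*(-3 + m) (F(m) = 8 + (m*(m - 3))*(m + m) = 8 + (m*(-3 + m))*(2*m) = 8 + 2*m**2*(-3 + m))
(44 + 36)*F(5) = (44 + 36)*(8 + 2*5**2*(-3 + 5)) = 80*(8 + 2*25*2) = 80*(8 + 100) = 80*108 = 8640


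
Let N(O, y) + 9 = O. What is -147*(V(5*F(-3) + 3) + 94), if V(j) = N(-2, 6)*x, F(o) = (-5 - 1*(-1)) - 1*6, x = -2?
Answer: -17052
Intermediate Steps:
N(O, y) = -9 + O
F(o) = -10 (F(o) = (-5 + 1) - 6 = -4 - 6 = -10)
V(j) = 22 (V(j) = (-9 - 2)*(-2) = -11*(-2) = 22)
-147*(V(5*F(-3) + 3) + 94) = -147*(22 + 94) = -147*116 = -17052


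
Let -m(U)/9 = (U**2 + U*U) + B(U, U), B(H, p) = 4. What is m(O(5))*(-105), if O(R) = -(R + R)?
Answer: 192780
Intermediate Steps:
O(R) = -2*R
m(U) = -36 - 18*U**2 (m(U) = -9*((U**2 + U*U) + 4) = -9*((U**2 + U**2) + 4) = -9*(2*U**2 + 4) = -9*(4 + 2*U**2) = -36 - 18*U**2)
m(O(5))*(-105) = (-36 - 18*(-2*5)**2)*(-105) = (-36 - 18*(-10)**2)*(-105) = (-36 - 18*100)*(-105) = (-36 - 1800)*(-105) = -1836*(-105) = 192780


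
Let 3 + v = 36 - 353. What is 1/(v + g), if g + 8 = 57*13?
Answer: 1/413 ≈ 0.0024213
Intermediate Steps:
v = -320 (v = -3 + (36 - 353) = -3 - 317 = -320)
g = 733 (g = -8 + 57*13 = -8 + 741 = 733)
1/(v + g) = 1/(-320 + 733) = 1/413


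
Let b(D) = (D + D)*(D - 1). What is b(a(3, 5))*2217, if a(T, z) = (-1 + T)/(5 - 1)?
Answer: -2217/2 ≈ -1108.5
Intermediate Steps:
a(T, z) = -¼ + T/4 (a(T, z) = (-1 + T)/4 = (-1 + T)*(¼) = -¼ + T/4)
b(D) = 2*D*(-1 + D) (b(D) = (2*D)*(-1 + D) = 2*D*(-1 + D))
b(a(3, 5))*2217 = (2*(-¼ + (¼)*3)*(-1 + (-¼ + (¼)*3)))*2217 = (2*(-¼ + ¾)*(-1 + (-¼ + ¾)))*2217 = (2*(½)*(-1 + ½))*2217 = (2*(½)*(-½))*2217 = -½*2217 = -2217/2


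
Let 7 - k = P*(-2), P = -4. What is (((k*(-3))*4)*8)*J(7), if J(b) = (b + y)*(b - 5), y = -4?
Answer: 576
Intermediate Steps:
k = -1 (k = 7 - (-4)*(-2) = 7 - 1*8 = 7 - 8 = -1)
J(b) = (-5 + b)*(-4 + b) (J(b) = (b - 4)*(b - 5) = (-4 + b)*(-5 + b) = (-5 + b)*(-4 + b))
(((k*(-3))*4)*8)*J(7) = ((-1*(-3)*4)*8)*(20 + 7**2 - 9*7) = ((3*4)*8)*(20 + 49 - 63) = (12*8)*6 = 96*6 = 576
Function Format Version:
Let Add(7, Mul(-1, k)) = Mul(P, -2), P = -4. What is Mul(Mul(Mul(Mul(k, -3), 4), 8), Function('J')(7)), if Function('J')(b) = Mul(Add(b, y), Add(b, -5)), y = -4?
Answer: 576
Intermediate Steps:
k = -1 (k = Add(7, Mul(-1, Mul(-4, -2))) = Add(7, Mul(-1, 8)) = Add(7, -8) = -1)
Function('J')(b) = Mul(Add(-5, b), Add(-4, b)) (Function('J')(b) = Mul(Add(b, -4), Add(b, -5)) = Mul(Add(-4, b), Add(-5, b)) = Mul(Add(-5, b), Add(-4, b)))
Mul(Mul(Mul(Mul(k, -3), 4), 8), Function('J')(7)) = Mul(Mul(Mul(Mul(-1, -3), 4), 8), Add(20, Pow(7, 2), Mul(-9, 7))) = Mul(Mul(Mul(3, 4), 8), Add(20, 49, -63)) = Mul(Mul(12, 8), 6) = Mul(96, 6) = 576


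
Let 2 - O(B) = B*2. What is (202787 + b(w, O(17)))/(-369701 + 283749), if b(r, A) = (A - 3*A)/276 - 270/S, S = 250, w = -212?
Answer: -10931441/4633350 ≈ -2.3593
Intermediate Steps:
O(B) = 2 - 2*B (O(B) = 2 - B*2 = 2 - 2*B)
b(r, A) = -27/25 - A/138 (b(r, A) = (A - 3*A)/276 - 270/250 = -2*A*(1/276) - 270*1/250 = -A/138 - 27/25 = -27/25 - A/138)
(202787 + b(w, O(17)))/(-369701 + 283749) = (202787 + (-27/25 - (2 - 2*17)/138))/(-369701 + 283749) = (202787 + (-27/25 - (2 - 34)/138))/(-85952) = (202787 + (-27/25 - 1/138*(-32)))*(-1/85952) = (202787 + (-27/25 + 16/69))*(-1/85952) = (202787 - 1463/1725)*(-1/85952) = (349806112/1725)*(-1/85952) = -10931441/4633350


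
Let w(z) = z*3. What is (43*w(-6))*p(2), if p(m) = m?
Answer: -1548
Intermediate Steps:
w(z) = 3*z
(43*w(-6))*p(2) = (43*(3*(-6)))*2 = (43*(-18))*2 = -774*2 = -1548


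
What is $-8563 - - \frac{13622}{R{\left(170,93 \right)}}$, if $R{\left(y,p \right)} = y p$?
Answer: $- \frac{67683704}{7905} \approx -8562.1$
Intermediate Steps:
$R{\left(y,p \right)} = p y$
$-8563 - - \frac{13622}{R{\left(170,93 \right)}} = -8563 - - \frac{13622}{93 \cdot 170} = -8563 - - \frac{13622}{15810} = -8563 - \left(-13622\right) \frac{1}{15810} = -8563 - - \frac{6811}{7905} = -8563 + \frac{6811}{7905} = - \frac{67683704}{7905}$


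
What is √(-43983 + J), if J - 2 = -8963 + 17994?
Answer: 5*I*√1398 ≈ 186.95*I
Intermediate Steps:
J = 9033 (J = 2 + (-8963 + 17994) = 2 + 9031 = 9033)
√(-43983 + J) = √(-43983 + 9033) = √(-34950) = 5*I*√1398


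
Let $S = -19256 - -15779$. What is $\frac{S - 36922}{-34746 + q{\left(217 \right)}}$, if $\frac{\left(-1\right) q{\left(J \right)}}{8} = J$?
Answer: $\frac{40399}{36482} \approx 1.1074$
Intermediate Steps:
$q{\left(J \right)} = - 8 J$
$S = -3477$ ($S = -19256 + 15779 = -3477$)
$\frac{S - 36922}{-34746 + q{\left(217 \right)}} = \frac{-3477 - 36922}{-34746 - 1736} = - \frac{40399}{-34746 - 1736} = - \frac{40399}{-36482} = \left(-40399\right) \left(- \frac{1}{36482}\right) = \frac{40399}{36482}$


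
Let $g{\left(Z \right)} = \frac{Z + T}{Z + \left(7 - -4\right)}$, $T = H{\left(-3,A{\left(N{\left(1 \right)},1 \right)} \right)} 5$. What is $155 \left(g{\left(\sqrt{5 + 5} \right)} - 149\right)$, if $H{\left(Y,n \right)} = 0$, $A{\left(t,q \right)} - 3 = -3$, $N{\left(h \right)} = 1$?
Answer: $- \frac{2565095}{111} + \frac{1705 \sqrt{10}}{111} \approx -23060.0$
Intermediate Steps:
$A{\left(t,q \right)} = 0$ ($A{\left(t,q \right)} = 3 - 3 = 0$)
$T = 0$ ($T = 0 \cdot 5 = 0$)
$g{\left(Z \right)} = \frac{Z}{11 + Z}$ ($g{\left(Z \right)} = \frac{Z + 0}{Z + \left(7 - -4\right)} = \frac{Z}{Z + \left(7 + 4\right)} = \frac{Z}{Z + 11} = \frac{Z}{11 + Z}$)
$155 \left(g{\left(\sqrt{5 + 5} \right)} - 149\right) = 155 \left(\frac{\sqrt{5 + 5}}{11 + \sqrt{5 + 5}} - 149\right) = 155 \left(\frac{\sqrt{10}}{11 + \sqrt{10}} - 149\right) = 155 \left(-149 + \frac{\sqrt{10}}{11 + \sqrt{10}}\right) = -23095 + \frac{155 \sqrt{10}}{11 + \sqrt{10}}$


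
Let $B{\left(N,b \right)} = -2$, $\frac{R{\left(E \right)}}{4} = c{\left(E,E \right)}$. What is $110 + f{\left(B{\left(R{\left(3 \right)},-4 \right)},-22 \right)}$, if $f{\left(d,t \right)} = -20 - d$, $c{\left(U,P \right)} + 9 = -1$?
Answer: $92$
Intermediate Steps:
$c{\left(U,P \right)} = -10$ ($c{\left(U,P \right)} = -9 - 1 = -10$)
$R{\left(E \right)} = -40$ ($R{\left(E \right)} = 4 \left(-10\right) = -40$)
$110 + f{\left(B{\left(R{\left(3 \right)},-4 \right)},-22 \right)} = 110 - 18 = 92$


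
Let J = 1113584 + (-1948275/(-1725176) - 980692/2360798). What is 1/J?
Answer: 2036396025224/2267699485161753645 ≈ 8.9800e-7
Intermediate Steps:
J = 2267699485161753645/2036396025224 (J = 1113584 + (-1948275*(-1/1725176) - 980692*1/2360798) = 1113584 + (1948275/1725176 - 490346/1180399) = 1113584 + 1453808710829/2036396025224 = 2267699485161753645/2036396025224 ≈ 1.1136e+6)
1/J = 1/(2267699485161753645/2036396025224) = 2036396025224/2267699485161753645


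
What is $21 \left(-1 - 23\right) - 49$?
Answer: $-553$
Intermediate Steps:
$21 \left(-1 - 23\right) - 49 = 21 \left(-24\right) - 49 = -504 - 49 = -553$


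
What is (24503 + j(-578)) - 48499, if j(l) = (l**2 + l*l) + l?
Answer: 643594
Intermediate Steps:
j(l) = l + 2*l**2 (j(l) = (l**2 + l**2) + l = 2*l**2 + l = l + 2*l**2)
(24503 + j(-578)) - 48499 = (24503 - 578*(1 + 2*(-578))) - 48499 = (24503 - 578*(1 - 1156)) - 48499 = (24503 - 578*(-1155)) - 48499 = (24503 + 667590) - 48499 = 692093 - 48499 = 643594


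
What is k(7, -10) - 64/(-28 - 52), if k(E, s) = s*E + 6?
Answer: -316/5 ≈ -63.200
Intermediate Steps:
k(E, s) = 6 + E*s (k(E, s) = E*s + 6 = 6 + E*s)
k(7, -10) - 64/(-28 - 52) = (6 + 7*(-10)) - 64/(-28 - 52) = (6 - 70) - 64/(-80) = -64 - 64*(-1/80) = -64 + ⅘ = -316/5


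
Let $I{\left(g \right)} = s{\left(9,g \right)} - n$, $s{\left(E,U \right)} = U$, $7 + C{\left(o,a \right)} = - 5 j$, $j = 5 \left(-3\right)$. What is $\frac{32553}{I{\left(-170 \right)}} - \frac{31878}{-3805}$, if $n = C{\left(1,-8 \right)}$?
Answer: $- \frac{116277201}{905590} \approx -128.4$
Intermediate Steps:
$j = -15$
$C{\left(o,a \right)} = 68$ ($C{\left(o,a \right)} = -7 - -75 = -7 + 75 = 68$)
$n = 68$
$I{\left(g \right)} = -68 + g$ ($I{\left(g \right)} = g - 68 = -68 + g$)
$\frac{32553}{I{\left(-170 \right)}} - \frac{31878}{-3805} = \frac{32553}{-68 - 170} - \frac{31878}{-3805} = \frac{32553}{-238} - - \frac{31878}{3805} = 32553 \left(- \frac{1}{238}\right) + \frac{31878}{3805} = - \frac{32553}{238} + \frac{31878}{3805} = - \frac{116277201}{905590}$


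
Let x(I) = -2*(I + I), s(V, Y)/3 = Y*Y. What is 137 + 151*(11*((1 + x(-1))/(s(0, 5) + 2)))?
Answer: 1714/7 ≈ 244.86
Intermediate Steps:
s(V, Y) = 3*Y**2 (s(V, Y) = 3*(Y*Y) = 3*Y**2)
x(I) = -4*I
137 + 151*(11*((1 + x(-1))/(s(0, 5) + 2))) = 137 + 151*(11*((1 - 4*(-1))/(3*5**2 + 2))) = 137 + 151*(11*((1 + 4)/(3*25 + 2))) = 137 + 151*(11*(5/(75 + 2))) = 137 + 151*(11*(5/77)) = 137 + 151*(5/7) = 137 + 755/7 = 1714/7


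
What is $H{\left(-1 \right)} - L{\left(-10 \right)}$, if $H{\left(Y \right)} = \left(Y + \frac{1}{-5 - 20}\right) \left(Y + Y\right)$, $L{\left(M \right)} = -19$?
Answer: $\frac{527}{25} \approx 21.08$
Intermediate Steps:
$H{\left(Y \right)} = 2 Y \left(- \frac{1}{25} + Y\right)$ ($H{\left(Y \right)} = \left(Y + \frac{1}{-25}\right) 2 Y = \left(Y - \frac{1}{25}\right) 2 Y = \left(- \frac{1}{25} + Y\right) 2 Y = 2 Y \left(- \frac{1}{25} + Y\right)$)
$H{\left(-1 \right)} - L{\left(-10 \right)} = \frac{2}{25} \left(-1\right) \left(-1 + 25 \left(-1\right)\right) - -19 = \frac{2}{25} \left(-1\right) \left(-1 - 25\right) + 19 = \frac{2}{25} \left(-1\right) \left(-26\right) + 19 = \frac{52}{25} + 19 = \frac{527}{25}$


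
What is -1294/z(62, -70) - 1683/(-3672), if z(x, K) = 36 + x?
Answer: -14989/1176 ≈ -12.746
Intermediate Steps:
-1294/z(62, -70) - 1683/(-3672) = -1294/(36 + 62) - 1683/(-3672) = -1294/98 - 1683*(-1/3672) = -1294*1/98 + 11/24 = -647/49 + 11/24 = -14989/1176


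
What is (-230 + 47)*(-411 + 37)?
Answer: 68442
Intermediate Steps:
(-230 + 47)*(-411 + 37) = -183*(-374) = 68442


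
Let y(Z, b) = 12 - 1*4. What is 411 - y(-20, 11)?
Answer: 403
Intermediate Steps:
y(Z, b) = 8 (y(Z, b) = 12 - 4 = 8)
411 - y(-20, 11) = 411 - 1*8 = 411 - 8 = 403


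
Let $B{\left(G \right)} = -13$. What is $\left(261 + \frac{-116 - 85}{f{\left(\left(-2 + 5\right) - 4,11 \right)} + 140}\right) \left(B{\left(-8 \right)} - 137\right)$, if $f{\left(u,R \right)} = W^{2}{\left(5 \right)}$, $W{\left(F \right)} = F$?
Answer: $- \frac{428640}{11} \approx -38967.0$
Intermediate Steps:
$f{\left(u,R \right)} = 25$ ($f{\left(u,R \right)} = 5^{2} = 25$)
$\left(261 + \frac{-116 - 85}{f{\left(\left(-2 + 5\right) - 4,11 \right)} + 140}\right) \left(B{\left(-8 \right)} - 137\right) = \left(261 + \frac{-116 - 85}{25 + 140}\right) \left(-13 - 137\right) = \left(261 - \frac{201}{165}\right) \left(-13 - 137\right) = \left(261 - \frac{67}{55}\right) \left(-150\right) = \frac{14288}{55} \left(-150\right) = - \frac{428640}{11}$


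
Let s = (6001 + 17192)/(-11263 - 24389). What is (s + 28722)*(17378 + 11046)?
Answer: 2425452017802/2971 ≈ 8.1638e+8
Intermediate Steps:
s = -7731/11884 (s = 23193/(-35652) = 23193*(-1/35652) = -7731/11884 ≈ -0.65054)
(s + 28722)*(17378 + 11046) = (-7731/11884 + 28722)*(17378 + 11046) = (341324517/11884)*28424 = 2425452017802/2971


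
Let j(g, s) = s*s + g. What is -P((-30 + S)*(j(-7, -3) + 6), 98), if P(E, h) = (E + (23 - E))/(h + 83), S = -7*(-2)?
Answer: -23/181 ≈ -0.12707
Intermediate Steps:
j(g, s) = g + s² (j(g, s) = s² + g = g + s²)
S = 14
P(E, h) = 23/(83 + h)
-P((-30 + S)*(j(-7, -3) + 6), 98) = -23/(83 + 98) = -23/181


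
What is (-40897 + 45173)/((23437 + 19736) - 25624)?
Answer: 4276/17549 ≈ 0.24366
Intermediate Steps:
(-40897 + 45173)/((23437 + 19736) - 25624) = 4276/(43173 - 25624) = 4276/17549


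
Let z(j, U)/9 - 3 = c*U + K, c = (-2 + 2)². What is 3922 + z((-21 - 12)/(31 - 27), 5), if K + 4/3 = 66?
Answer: 4531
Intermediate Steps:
K = 194/3 (K = -4/3 + 66 = 194/3 ≈ 64.667)
c = 0 (c = 0² = 0)
z(j, U) = 609 (z(j, U) = 27 + 9*(0*U + 194/3) = 27 + 9*(0 + 194/3) = 27 + 9*(194/3) = 27 + 582 = 609)
3922 + z((-21 - 12)/(31 - 27), 5) = 3922 + 609 = 4531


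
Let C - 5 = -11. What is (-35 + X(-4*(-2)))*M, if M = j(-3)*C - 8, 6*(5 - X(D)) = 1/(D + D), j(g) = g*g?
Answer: 89311/48 ≈ 1860.6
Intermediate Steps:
C = -6 (C = 5 - 11 = -6)
j(g) = g**2
X(D) = 5 - 1/(12*D) (X(D) = 5 - 1/(6*(D + D)) = 5 - 1/(2*D)/6 = 5 - 1/(12*D))
M = -62 (M = (-3)**2*(-6) - 8 = 9*(-6) - 8 = -54 - 8 = -62)
(-35 + X(-4*(-2)))*M = (-35 + (5 - 1/(12*((-4*(-2))))))*(-62) = (-35 + (5 - 1/12/8))*(-62) = (-35 + (5 - 1/12*1/8))*(-62) = (-35 + (5 - 1/96))*(-62) = (-35 + 479/96)*(-62) = -2881/96*(-62) = 89311/48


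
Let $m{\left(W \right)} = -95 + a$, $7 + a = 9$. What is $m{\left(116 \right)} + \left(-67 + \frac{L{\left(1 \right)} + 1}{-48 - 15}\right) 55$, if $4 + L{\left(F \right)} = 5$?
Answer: $- \frac{238124}{63} \approx -3779.7$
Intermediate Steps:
$a = 2$ ($a = -7 + 9 = 2$)
$L{\left(F \right)} = 1$ ($L{\left(F \right)} = -4 + 5 = 1$)
$m{\left(W \right)} = -93$ ($m{\left(W \right)} = -95 + 2 = -93$)
$m{\left(116 \right)} + \left(-67 + \frac{L{\left(1 \right)} + 1}{-48 - 15}\right) 55 = -93 + \left(-67 + \frac{1 + 1}{-48 - 15}\right) 55 = -93 + \left(-67 + \frac{2}{-63}\right) 55 = -93 + \left(-67 + 2 \left(- \frac{1}{63}\right)\right) 55 = -93 + \left(-67 - \frac{2}{63}\right) 55 = -93 - \frac{232265}{63} = - \frac{238124}{63}$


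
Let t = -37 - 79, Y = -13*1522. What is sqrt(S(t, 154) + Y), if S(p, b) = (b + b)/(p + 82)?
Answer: 2*I*sqrt(1430193)/17 ≈ 140.69*I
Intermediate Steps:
Y = -19786
t = -116
S(p, b) = 2*b/(82 + p) (S(p, b) = (2*b)/(82 + p) = 2*b/(82 + p))
sqrt(S(t, 154) + Y) = sqrt(2*154/(82 - 116) - 19786) = sqrt(2*154/(-34) - 19786) = sqrt(2*154*(-1/34) - 19786) = sqrt(-154/17 - 19786) = sqrt(-336516/17) = 2*I*sqrt(1430193)/17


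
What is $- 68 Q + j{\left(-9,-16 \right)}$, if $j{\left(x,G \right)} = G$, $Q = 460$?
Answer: $-31296$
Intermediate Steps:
$- 68 Q + j{\left(-9,-16 \right)} = \left(-68\right) 460 - 16 = -31280 - 16 = -31296$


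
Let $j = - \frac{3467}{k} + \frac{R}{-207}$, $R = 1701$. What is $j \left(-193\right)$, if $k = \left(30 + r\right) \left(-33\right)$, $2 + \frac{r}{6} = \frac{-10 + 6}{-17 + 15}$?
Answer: $\frac{20722217}{22770} \approx 910.07$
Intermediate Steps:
$r = 0$ ($r = -12 + 6 \frac{-10 + 6}{-17 + 15} = -12 + 6 \left(- \frac{4}{-2}\right) = -12 + 6 \left(\left(-4\right) \left(- \frac{1}{2}\right)\right) = -12 + 6 \cdot 2 = -12 + 12 = 0$)
$k = -990$ ($k = \left(30 + 0\right) \left(-33\right) = 30 \left(-33\right) = -990$)
$j = - \frac{107369}{22770}$ ($j = - \frac{3467}{-990} + \frac{1701}{-207} = \left(-3467\right) \left(- \frac{1}{990}\right) + 1701 \left(- \frac{1}{207}\right) = \frac{3467}{990} - \frac{189}{23} = - \frac{107369}{22770} \approx -4.7154$)
$j \left(-193\right) = \left(- \frac{107369}{22770}\right) \left(-193\right) = \frac{20722217}{22770}$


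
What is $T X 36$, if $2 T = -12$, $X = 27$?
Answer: $-5832$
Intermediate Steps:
$T = -6$ ($T = \frac{1}{2} \left(-12\right) = -6$)
$T X 36 = \left(-6\right) 27 \cdot 36 = \left(-162\right) 36 = -5832$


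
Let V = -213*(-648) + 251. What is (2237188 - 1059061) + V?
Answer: 1316402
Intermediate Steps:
V = 138275 (V = 138024 + 251 = 138275)
(2237188 - 1059061) + V = (2237188 - 1059061) + 138275 = 1178127 + 138275 = 1316402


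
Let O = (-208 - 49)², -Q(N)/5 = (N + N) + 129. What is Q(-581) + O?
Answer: 71214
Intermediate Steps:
Q(N) = -645 - 10*N (Q(N) = -5*((N + N) + 129) = -5*(2*N + 129) = -5*(129 + 2*N) = -645 - 10*N)
O = 66049 (O = (-257)² = 66049)
Q(-581) + O = (-645 - 10*(-581)) + 66049 = (-645 + 5810) + 66049 = 5165 + 66049 = 71214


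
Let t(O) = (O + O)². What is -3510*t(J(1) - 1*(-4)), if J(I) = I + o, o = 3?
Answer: -898560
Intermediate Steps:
J(I) = 3 + I (J(I) = I + 3 = 3 + I)
t(O) = 4*O² (t(O) = (2*O)² = 4*O²)
-3510*t(J(1) - 1*(-4)) = -14040*((3 + 1) - 1*(-4))² = -14040*(4 + 4)² = -14040*8² = -14040*64 = -3510*256 = -898560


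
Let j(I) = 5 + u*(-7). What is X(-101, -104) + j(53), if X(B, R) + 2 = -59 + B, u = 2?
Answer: -171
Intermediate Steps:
j(I) = -9 (j(I) = 5 + 2*(-7) = 5 - 14 = -9)
X(B, R) = -61 + B (X(B, R) = -2 + (-59 + B) = -61 + B)
X(-101, -104) + j(53) = (-61 - 101) - 9 = -162 - 9 = -171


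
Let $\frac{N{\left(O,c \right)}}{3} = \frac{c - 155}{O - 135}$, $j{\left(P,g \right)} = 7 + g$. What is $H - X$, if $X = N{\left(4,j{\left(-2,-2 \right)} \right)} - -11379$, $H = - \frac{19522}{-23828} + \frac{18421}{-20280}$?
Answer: $- \frac{1065905547703}{93644040} \approx -11383.0$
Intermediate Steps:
$N{\left(O,c \right)} = \frac{3 \left(-155 + c\right)}{-135 + O}$ ($N{\left(O,c \right)} = 3 \frac{c - 155}{O - 135} = 3 \frac{-155 + c}{-135 + O} = \frac{3 \left(-155 + c\right)}{-135 + O}$)
$H = - \frac{63653}{714840}$ ($H = \left(-19522\right) \left(- \frac{1}{23828}\right) + 18421 \left(- \frac{1}{20280}\right) = \frac{9761}{11914} - \frac{109}{120} = - \frac{63653}{714840} \approx -0.089045$)
$X = \frac{1491099}{131}$ ($X = \frac{3 \left(-155 + \left(7 - 2\right)\right)}{-135 + 4} - -11379 = \frac{3 \left(-155 + 5\right)}{-131} + 11379 = 3 \left(- \frac{1}{131}\right) \left(-150\right) + 11379 = \frac{450}{131} + 11379 = \frac{1491099}{131} \approx 11382.0$)
$H - X = - \frac{63653}{714840} - \frac{1491099}{131} = - \frac{1065905547703}{93644040}$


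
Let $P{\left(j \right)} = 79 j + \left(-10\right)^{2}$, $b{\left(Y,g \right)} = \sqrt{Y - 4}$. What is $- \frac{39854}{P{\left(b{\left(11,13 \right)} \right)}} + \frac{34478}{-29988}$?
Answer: $\frac{2191716941}{18707514} - \frac{3148466 \sqrt{7}}{33687} \approx -130.12$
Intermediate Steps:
$b{\left(Y,g \right)} = \sqrt{-4 + Y}$
$P{\left(j \right)} = 100 + 79 j$ ($P{\left(j \right)} = 79 j + 100 = 100 + 79 j$)
$- \frac{39854}{P{\left(b{\left(11,13 \right)} \right)}} + \frac{34478}{-29988} = - \frac{39854}{100 + 79 \sqrt{-4 + 11}} + \frac{34478}{-29988} = - \frac{39854}{100 + 79 \sqrt{7}} + 34478 \left(- \frac{1}{29988}\right) = - \frac{39854}{100 + 79 \sqrt{7}} - \frac{17239}{14994} = - \frac{17239}{14994} - \frac{39854}{100 + 79 \sqrt{7}}$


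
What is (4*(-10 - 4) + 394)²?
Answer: 114244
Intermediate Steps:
(4*(-10 - 4) + 394)² = (4*(-14) + 394)² = (-56 + 394)² = 338² = 114244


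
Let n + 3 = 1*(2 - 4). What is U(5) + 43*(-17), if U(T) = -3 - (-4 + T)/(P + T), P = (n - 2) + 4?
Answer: -1469/2 ≈ -734.50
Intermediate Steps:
n = -5 (n = -3 + 1*(2 - 4) = -3 + 1*(-2) = -3 - 2 = -5)
P = -3 (P = (-5 - 2) + 4 = -7 + 4 = -3)
U(T) = -3 - (-4 + T)/(-3 + T)
U(5) + 43*(-17) = (13 - 4*5)/(-3 + 5) + 43*(-17) = (13 - 20)/2 - 731 = (½)*(-7) - 731 = -7/2 - 731 = -1469/2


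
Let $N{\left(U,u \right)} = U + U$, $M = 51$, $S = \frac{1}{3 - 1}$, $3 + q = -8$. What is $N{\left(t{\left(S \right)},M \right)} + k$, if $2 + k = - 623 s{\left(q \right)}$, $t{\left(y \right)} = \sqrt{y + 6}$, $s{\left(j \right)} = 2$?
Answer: $-1248 + \sqrt{26} \approx -1242.9$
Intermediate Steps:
$q = -11$ ($q = -3 - 8 = -11$)
$S = \frac{1}{2} \approx 0.5$
$t{\left(y \right)} = \sqrt{6 + y}$
$N{\left(U,u \right)} = 2 U$
$k = -1248$ ($k = -2 - 1246 = -1248$)
$N{\left(t{\left(S \right)},M \right)} + k = 2 \sqrt{6 + \frac{1}{2}} - 1248 = 2 \sqrt{\frac{13}{2}} - 1248 = 2 \frac{\sqrt{26}}{2} - 1248 = \sqrt{26} - 1248 = -1248 + \sqrt{26}$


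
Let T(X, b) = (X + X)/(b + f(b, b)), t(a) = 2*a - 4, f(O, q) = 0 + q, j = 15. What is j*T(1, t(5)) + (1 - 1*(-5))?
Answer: 17/2 ≈ 8.5000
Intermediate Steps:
f(O, q) = q
t(a) = -4 + 2*a
T(X, b) = X/b (T(X, b) = (X + X)/(b + b) = (2*X)/((2*b)) = (2*X)*(1/(2*b)) = X/b)
j*T(1, t(5)) + (1 - 1*(-5)) = 15*(1/(-4 + 2*5)) + (1 - 1*(-5)) = 15*(1/(-4 + 10)) + (1 + 5) = 15*(1/6) + 6 = 15*(1*(⅙)) + 6 = 15*(⅙) + 6 = 5/2 + 6 = 17/2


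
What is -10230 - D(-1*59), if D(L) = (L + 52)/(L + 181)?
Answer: -1248053/122 ≈ -10230.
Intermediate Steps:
D(L) = (52 + L)/(181 + L)
-10230 - D(-1*59) = -10230 - (52 - 1*59)/(181 - 1*59) = -10230 - (52 - 59)/(181 - 59) = -10230 - (-7)/122 = -10230 - 1*(-7/122) = -10230 + 7/122 = -1248053/122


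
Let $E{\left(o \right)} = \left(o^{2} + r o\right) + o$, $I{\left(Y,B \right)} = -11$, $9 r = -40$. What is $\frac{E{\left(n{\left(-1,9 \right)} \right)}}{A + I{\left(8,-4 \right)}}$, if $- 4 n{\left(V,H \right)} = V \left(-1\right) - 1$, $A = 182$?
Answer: $0$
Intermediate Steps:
$r = - \frac{40}{9}$ ($r = \frac{1}{9} \left(-40\right) = - \frac{40}{9} \approx -4.4444$)
$n{\left(V,H \right)} = \frac{1}{4} + \frac{V}{4}$ ($n{\left(V,H \right)} = - \frac{V \left(-1\right) - 1}{4} = - \frac{- V - 1}{4} = - \frac{-1 - V}{4} = \frac{1}{4} + \frac{V}{4}$)
$E{\left(o \right)} = o^{2} - \frac{31 o}{9}$ ($E{\left(o \right)} = \left(o^{2} - \frac{40 o}{9}\right) + o = o^{2} - \frac{31 o}{9}$)
$\frac{E{\left(n{\left(-1,9 \right)} \right)}}{A + I{\left(8,-4 \right)}} = \frac{\frac{1}{9} \left(\frac{1}{4} + \frac{1}{4} \left(-1\right)\right) \left(-31 + 9 \left(\frac{1}{4} + \frac{1}{4} \left(-1\right)\right)\right)}{182 - 11} = \frac{\frac{1}{9} \left(\frac{1}{4} - \frac{1}{4}\right) \left(-31 + 9 \left(\frac{1}{4} - \frac{1}{4}\right)\right)}{171} = \frac{\frac{1}{9} \cdot 0 \left(-31 + 9 \cdot 0\right)}{171} = \frac{\frac{1}{9} \cdot 0 \left(-31 + 0\right)}{171} = \frac{\frac{1}{9} \cdot 0 \left(-31\right)}{171} = \frac{1}{171} \cdot 0 = 0$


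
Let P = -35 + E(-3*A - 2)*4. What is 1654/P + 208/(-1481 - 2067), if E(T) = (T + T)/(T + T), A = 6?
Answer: -1468710/27497 ≈ -53.413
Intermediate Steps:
E(T) = 1 (E(T) = (2*T)/((2*T)) = (2*T)*(1/(2*T)) = 1)
P = -31 (P = -35 + 1*4 = -35 + 4 = -31)
1654/P + 208/(-1481 - 2067) = 1654/(-31) + 208/(-1481 - 2067) = 1654*(-1/31) + 208/(-3548) = -1654/31 + 208*(-1/3548) = -1654/31 - 52/887 = -1468710/27497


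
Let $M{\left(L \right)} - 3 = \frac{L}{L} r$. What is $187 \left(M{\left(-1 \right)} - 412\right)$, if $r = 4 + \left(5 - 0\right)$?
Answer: $-74800$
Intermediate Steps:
$r = 9$ ($r = 4 + \left(5 + 0\right) = 4 + 5 = 9$)
$M{\left(L \right)} = 12$ ($M{\left(L \right)} = 3 + \frac{L}{L} 9 = 3 + 1 \cdot 9 = 3 + 9 = 12$)
$187 \left(M{\left(-1 \right)} - 412\right) = 187 \left(12 - 412\right) = 187 \left(-400\right) = -74800$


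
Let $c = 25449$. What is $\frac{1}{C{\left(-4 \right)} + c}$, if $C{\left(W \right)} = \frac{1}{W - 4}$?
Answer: $\frac{8}{203591} \approx 3.9294 \cdot 10^{-5}$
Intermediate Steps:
$C{\left(W \right)} = \frac{1}{-4 + W}$
$\frac{1}{C{\left(-4 \right)} + c} = \frac{1}{\frac{1}{-4 - 4} + 25449} = \frac{1}{\frac{1}{-8} + 25449} = \frac{1}{- \frac{1}{8} + 25449} = \frac{1}{\frac{203591}{8}} = \frac{8}{203591}$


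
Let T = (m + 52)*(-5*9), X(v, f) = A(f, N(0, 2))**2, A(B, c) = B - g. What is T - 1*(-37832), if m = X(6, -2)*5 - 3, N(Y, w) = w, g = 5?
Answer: 24602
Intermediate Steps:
A(B, c) = -5 + B (A(B, c) = B - 1*5 = B - 5 = -5 + B)
X(v, f) = (-5 + f)**2
m = 242 (m = (-5 - 2)**2*5 - 3 = (-7)**2*5 - 3 = 49*5 - 3 = 245 - 3 = 242)
T = -13230 (T = (242 + 52)*(-5*9) = 294*(-45) = -13230)
T - 1*(-37832) = -13230 - 1*(-37832) = -13230 + 37832 = 24602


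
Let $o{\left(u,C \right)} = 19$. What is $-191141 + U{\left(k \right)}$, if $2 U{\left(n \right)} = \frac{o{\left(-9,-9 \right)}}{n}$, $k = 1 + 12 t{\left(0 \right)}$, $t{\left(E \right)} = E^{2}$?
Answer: $- \frac{382263}{2} \approx -1.9113 \cdot 10^{5}$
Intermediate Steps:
$k = 1$ ($k = 1 + 12 \cdot 0^{2} = 1 + 12 \cdot 0 = 1 + 0 = 1$)
$U{\left(n \right)} = \frac{19}{2 n}$ ($U{\left(n \right)} = \frac{19 \frac{1}{n}}{2} = \frac{19}{2 n}$)
$-191141 + U{\left(k \right)} = -191141 + \frac{19}{2 \cdot 1} = -191141 + \frac{19}{2} \cdot 1 = -191141 + \frac{19}{2} = - \frac{382263}{2}$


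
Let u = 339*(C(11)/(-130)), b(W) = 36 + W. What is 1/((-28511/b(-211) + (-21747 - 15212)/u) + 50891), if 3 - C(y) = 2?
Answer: 8475/552798722 ≈ 1.5331e-5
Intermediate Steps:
C(y) = 1 (C(y) = 3 - 1*2 = 3 - 2 = 1)
u = -339/130 (u = 339*(1/(-130)) = 339*(1*(-1/130)) = 339*(-1/130) = -339/130 ≈ -2.6077)
1/((-28511/b(-211) + (-21747 - 15212)/u) + 50891) = 1/((-28511/(36 - 211) + (-21747 - 15212)/(-339/130)) + 50891) = 1/((-28511/(-175) - 36959*(-130/339)) + 50891) = 1/((-28511*(-1/175) + 4804670/339) + 50891) = 1/((4073/25 + 4804670/339) + 50891) = 1/(121497497/8475 + 50891) = 1/(552798722/8475) = 8475/552798722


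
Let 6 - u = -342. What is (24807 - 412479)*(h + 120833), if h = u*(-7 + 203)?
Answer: -73285902552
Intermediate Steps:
u = 348 (u = 6 - 1*(-342) = 6 + 342 = 348)
h = 68208 (h = 348*(-7 + 203) = 348*196 = 68208)
(24807 - 412479)*(h + 120833) = (24807 - 412479)*(68208 + 120833) = -387672*189041 = -73285902552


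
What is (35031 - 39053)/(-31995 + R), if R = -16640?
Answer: 4022/48635 ≈ 0.082698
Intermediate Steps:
(35031 - 39053)/(-31995 + R) = (35031 - 39053)/(-31995 - 16640) = -4022/(-48635) = -4022*(-1/48635) = 4022/48635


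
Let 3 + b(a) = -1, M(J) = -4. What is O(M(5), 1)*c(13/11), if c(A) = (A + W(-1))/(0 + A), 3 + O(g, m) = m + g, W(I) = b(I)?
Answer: 186/13 ≈ 14.308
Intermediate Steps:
b(a) = -4 (b(a) = -3 - 1 = -4)
W(I) = -4
O(g, m) = -3 + g + m (O(g, m) = -3 + (m + g) = -3 + (g + m) = -3 + g + m)
c(A) = (-4 + A)/A (c(A) = (A - 4)/(0 + A) = (-4 + A)/A)
O(M(5), 1)*c(13/11) = (-3 - 4 + 1)*((-4 + 13/11)/((13/11))) = -6*(-4 + 13*(1/11))/(13*(1/11)) = -6*(-4 + 13/11)/13/11 = -66*(-31)/(13*11) = -6*(-31/13) = 186/13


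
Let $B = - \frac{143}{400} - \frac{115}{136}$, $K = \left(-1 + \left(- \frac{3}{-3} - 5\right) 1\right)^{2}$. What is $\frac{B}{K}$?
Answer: $- \frac{8181}{170000} \approx -0.048124$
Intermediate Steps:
$K = 25$ ($K = \left(-1 + \left(\left(-3\right) \left(- \frac{1}{3}\right) - 5\right) 1\right)^{2} = \left(-1 + \left(1 - 5\right) 1\right)^{2} = \left(-1 - 4\right)^{2} = \left(-5\right)^{2} = 25$)
$B = - \frac{8181}{6800}$ ($B = \left(-143\right) \frac{1}{400} - \frac{115}{136} = - \frac{143}{400} - \frac{115}{136} = - \frac{8181}{6800} \approx -1.2031$)
$\frac{B}{K} = \frac{1}{25} \left(- \frac{8181}{6800}\right) = - \frac{8181}{170000}$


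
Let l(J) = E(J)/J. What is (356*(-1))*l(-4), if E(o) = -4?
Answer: -356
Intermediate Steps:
l(J) = -4/J
(356*(-1))*l(-4) = (356*(-1))*(-4/(-4)) = -(-1424)*(-1)/4 = -356*1 = -356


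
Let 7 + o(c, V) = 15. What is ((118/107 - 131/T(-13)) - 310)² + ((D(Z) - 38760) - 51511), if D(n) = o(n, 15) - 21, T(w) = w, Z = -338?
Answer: -1916391923/1934881 ≈ -990.44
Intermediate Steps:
o(c, V) = 8 (o(c, V) = -7 + 15 = 8)
D(n) = -13 (D(n) = 8 - 21 = -13)
((118/107 - 131/T(-13)) - 310)² + ((D(Z) - 38760) - 51511) = ((118/107 - 131/(-13)) - 310)² + ((-13 - 38760) - 51511) = ((118*(1/107) - 131*(-1/13)) - 310)² + (-38773 - 51511) = ((118/107 + 131/13) - 310)² - 90284 = (15551/1391 - 310)² - 90284 = (-415659/1391)² - 90284 = 172772404281/1934881 - 90284 = -1916391923/1934881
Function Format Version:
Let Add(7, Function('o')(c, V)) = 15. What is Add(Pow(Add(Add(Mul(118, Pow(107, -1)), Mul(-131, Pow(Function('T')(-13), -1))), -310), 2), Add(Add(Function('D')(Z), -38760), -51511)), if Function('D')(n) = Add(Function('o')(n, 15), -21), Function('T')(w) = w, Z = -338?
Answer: Rational(-1916391923, 1934881) ≈ -990.44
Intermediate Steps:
Function('o')(c, V) = 8 (Function('o')(c, V) = Add(-7, 15) = 8)
Function('D')(n) = -13 (Function('D')(n) = Add(8, -21) = -13)
Add(Pow(Add(Add(Mul(118, Pow(107, -1)), Mul(-131, Pow(Function('T')(-13), -1))), -310), 2), Add(Add(Function('D')(Z), -38760), -51511)) = Add(Pow(Add(Add(Mul(118, Pow(107, -1)), Mul(-131, Pow(-13, -1))), -310), 2), Add(Add(-13, -38760), -51511)) = Add(Pow(Add(Add(Mul(118, Rational(1, 107)), Mul(-131, Rational(-1, 13))), -310), 2), Add(-38773, -51511)) = Add(Pow(Add(Add(Rational(118, 107), Rational(131, 13)), -310), 2), -90284) = Add(Pow(Add(Rational(15551, 1391), -310), 2), -90284) = Add(Pow(Rational(-415659, 1391), 2), -90284) = Add(Rational(172772404281, 1934881), -90284) = Rational(-1916391923, 1934881)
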